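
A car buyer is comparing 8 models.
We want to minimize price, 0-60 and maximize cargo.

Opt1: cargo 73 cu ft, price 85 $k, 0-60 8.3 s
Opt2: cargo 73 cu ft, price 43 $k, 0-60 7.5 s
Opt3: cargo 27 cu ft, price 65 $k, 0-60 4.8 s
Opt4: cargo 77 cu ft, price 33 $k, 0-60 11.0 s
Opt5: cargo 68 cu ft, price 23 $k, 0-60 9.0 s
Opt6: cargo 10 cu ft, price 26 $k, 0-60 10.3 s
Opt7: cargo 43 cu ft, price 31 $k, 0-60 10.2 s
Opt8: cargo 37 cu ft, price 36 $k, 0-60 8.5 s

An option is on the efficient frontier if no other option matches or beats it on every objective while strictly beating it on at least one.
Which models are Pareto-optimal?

Opt1: dominated by Opt2 (cargo 73≥73, price 43≤85, 0-60 7.5≤8.3).
Opt2: not dominated.
Opt3: not dominated (best 0-60).
Opt4: not dominated (best cargo).
Opt5: not dominated (best price).
Opt6: dominated by Opt5 (cargo 68≥10, price 23≤26, 0-60 9.0≤10.3).
Opt7: dominated by Opt5 (cargo 68≥43, price 23≤31, 0-60 9.0≤10.2).
Opt8: not dominated.

Opt2, Opt3, Opt4, Opt5, Opt8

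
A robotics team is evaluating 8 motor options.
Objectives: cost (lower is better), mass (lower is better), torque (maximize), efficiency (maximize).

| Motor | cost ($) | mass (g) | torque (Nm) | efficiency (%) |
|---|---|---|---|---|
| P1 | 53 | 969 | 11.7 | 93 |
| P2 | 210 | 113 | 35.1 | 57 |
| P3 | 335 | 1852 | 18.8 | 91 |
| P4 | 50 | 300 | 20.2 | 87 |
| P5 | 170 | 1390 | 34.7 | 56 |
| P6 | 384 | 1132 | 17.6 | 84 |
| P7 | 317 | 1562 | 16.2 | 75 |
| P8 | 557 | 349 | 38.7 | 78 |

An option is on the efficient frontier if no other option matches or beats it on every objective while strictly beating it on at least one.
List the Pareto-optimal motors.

P1: not dominated (best efficiency).
P2: not dominated (best mass).
P3: not dominated.
P4: not dominated (best cost).
P5: not dominated.
P6: dominated by P4 (cost 50≤384, mass 300≤1132, torque 20.2≥17.6, efficiency 87≥84).
P7: dominated by P4 (cost 50≤317, mass 300≤1562, torque 20.2≥16.2, efficiency 87≥75).
P8: not dominated (best torque).

P1, P2, P3, P4, P5, P8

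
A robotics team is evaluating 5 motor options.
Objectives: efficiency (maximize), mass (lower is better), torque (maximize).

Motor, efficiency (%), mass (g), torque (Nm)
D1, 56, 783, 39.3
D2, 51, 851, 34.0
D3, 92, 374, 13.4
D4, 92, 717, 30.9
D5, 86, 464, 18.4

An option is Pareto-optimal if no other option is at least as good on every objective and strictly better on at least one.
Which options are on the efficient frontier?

D1: not dominated (best torque).
D2: dominated by D1 (efficiency 56≥51, mass 783≤851, torque 39.3≥34.0).
D3: not dominated (best mass).
D4: not dominated.
D5: not dominated.

D1, D3, D4, D5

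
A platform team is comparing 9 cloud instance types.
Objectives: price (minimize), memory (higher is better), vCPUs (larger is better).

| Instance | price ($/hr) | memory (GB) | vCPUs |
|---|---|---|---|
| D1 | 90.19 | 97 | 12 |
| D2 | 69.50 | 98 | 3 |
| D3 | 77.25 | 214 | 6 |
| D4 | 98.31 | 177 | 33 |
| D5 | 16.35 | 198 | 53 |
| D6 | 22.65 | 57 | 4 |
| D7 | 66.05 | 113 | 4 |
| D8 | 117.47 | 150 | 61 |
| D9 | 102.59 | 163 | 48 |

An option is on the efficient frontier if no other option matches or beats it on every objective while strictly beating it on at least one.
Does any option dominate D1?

D5 vs D1: price 16.35≤90.19, memory 198≥97, vCPUs 53≥12 — D5 is at least as good on every objective and strictly better on at least one, so D5 dominates D1.

Yes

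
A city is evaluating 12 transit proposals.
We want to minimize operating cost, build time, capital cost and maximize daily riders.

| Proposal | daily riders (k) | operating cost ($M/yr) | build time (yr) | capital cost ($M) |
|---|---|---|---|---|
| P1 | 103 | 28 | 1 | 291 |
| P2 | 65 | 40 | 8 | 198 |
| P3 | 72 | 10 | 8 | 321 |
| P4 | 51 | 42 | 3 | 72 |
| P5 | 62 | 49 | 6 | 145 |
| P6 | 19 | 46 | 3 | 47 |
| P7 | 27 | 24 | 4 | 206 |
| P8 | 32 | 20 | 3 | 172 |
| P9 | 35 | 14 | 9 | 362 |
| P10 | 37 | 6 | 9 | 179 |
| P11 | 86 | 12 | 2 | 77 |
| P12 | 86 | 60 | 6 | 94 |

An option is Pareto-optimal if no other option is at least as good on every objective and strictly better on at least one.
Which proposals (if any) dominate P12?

P11: daily riders 86≥86, operating cost 12≤60, build time 2≤6, capital cost 77≤94 — dominates P12.
Others (P1, P2, P3, P4, P5, P6, P7, P8, P9, P10) are each worse than P12 on at least one objective.

P11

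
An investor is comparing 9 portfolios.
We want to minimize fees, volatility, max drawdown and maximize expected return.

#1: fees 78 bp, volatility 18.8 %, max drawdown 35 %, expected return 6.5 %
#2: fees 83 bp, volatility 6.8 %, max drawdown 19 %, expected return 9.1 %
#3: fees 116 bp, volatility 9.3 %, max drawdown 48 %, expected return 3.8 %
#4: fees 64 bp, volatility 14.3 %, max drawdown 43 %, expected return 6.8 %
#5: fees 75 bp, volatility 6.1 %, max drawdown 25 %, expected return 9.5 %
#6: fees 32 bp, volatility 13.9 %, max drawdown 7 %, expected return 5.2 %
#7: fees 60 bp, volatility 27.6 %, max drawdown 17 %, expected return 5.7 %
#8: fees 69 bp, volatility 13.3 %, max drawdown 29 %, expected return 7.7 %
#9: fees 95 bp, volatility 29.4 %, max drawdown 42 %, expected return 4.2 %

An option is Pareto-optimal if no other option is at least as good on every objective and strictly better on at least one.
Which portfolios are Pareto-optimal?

#2, #4, #5, #6, #7, #8

#1: dominated by #5 (fees 75≤78, volatility 6.1≤18.8, max drawdown 25≤35, expected return 9.5≥6.5).
#2: not dominated.
#3: dominated by #2 (fees 83≤116, volatility 6.8≤9.3, max drawdown 19≤48, expected return 9.1≥3.8).
#4: not dominated.
#5: not dominated (best volatility).
#6: not dominated (best fees).
#7: not dominated.
#8: not dominated.
#9: dominated by #1 (fees 78≤95, volatility 18.8≤29.4, max drawdown 35≤42, expected return 6.5≥4.2).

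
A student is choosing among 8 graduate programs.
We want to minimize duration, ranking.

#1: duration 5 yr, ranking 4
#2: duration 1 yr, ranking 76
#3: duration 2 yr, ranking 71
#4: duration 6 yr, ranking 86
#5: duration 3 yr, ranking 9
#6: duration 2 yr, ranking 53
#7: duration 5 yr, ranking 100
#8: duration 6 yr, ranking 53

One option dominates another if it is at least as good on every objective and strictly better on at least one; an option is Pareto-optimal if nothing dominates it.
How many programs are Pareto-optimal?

4

#1: not dominated (best ranking).
#2: not dominated (best duration).
#3: dominated by #6 (duration 2≤2, ranking 53≤71).
#4: dominated by #1 (duration 5≤6, ranking 4≤86).
#5: not dominated.
#6: not dominated.
#7: dominated by #1 (duration 5≤5, ranking 4≤100).
#8: dominated by #1 (duration 5≤6, ranking 4≤53).
Pareto-optimal: #1, #2, #5, #6 → 4.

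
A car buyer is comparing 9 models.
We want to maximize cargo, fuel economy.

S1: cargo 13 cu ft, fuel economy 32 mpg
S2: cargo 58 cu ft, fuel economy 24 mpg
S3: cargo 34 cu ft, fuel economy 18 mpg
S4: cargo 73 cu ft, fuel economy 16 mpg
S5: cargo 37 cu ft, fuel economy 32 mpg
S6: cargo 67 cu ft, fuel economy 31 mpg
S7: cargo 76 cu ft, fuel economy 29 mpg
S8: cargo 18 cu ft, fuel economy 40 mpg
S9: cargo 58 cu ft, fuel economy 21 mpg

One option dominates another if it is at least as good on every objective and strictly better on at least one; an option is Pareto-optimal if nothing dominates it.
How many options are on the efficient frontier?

S1: dominated by S5 (cargo 37≥13, fuel economy 32≥32).
S2: dominated by S6 (cargo 67≥58, fuel economy 31≥24).
S3: dominated by S2 (cargo 58≥34, fuel economy 24≥18).
S4: dominated by S7 (cargo 76≥73, fuel economy 29≥16).
S5: not dominated.
S6: not dominated.
S7: not dominated (best cargo).
S8: not dominated (best fuel economy).
S9: dominated by S2 (cargo 58≥58, fuel economy 24≥21).
Pareto-optimal: S5, S6, S7, S8 → 4.

4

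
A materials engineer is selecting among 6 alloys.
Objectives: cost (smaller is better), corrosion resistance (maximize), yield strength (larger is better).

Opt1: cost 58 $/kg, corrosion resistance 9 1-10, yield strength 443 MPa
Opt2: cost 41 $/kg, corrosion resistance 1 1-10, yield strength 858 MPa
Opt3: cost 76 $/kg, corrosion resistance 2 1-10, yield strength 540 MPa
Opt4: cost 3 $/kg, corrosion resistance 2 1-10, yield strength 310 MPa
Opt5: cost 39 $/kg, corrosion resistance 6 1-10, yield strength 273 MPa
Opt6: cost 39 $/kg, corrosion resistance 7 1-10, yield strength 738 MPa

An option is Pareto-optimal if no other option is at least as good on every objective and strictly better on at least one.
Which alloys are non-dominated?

Opt1, Opt2, Opt4, Opt6

Opt1: not dominated (best corrosion resistance).
Opt2: not dominated (best yield strength).
Opt3: dominated by Opt6 (cost 39≤76, corrosion resistance 7≥2, yield strength 738≥540).
Opt4: not dominated (best cost).
Opt5: dominated by Opt6 (cost 39≤39, corrosion resistance 7≥6, yield strength 738≥273).
Opt6: not dominated.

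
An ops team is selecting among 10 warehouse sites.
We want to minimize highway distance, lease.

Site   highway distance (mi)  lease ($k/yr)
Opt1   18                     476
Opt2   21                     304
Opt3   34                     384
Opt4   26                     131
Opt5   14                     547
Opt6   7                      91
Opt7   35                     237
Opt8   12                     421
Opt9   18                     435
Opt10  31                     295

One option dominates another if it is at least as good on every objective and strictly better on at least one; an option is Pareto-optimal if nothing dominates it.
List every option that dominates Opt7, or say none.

Opt4: highway distance 26≤35, lease 131≤237 — dominates Opt7.
Opt6: highway distance 7≤35, lease 91≤237 — dominates Opt7.
Others (Opt1, Opt2, Opt3, Opt5, Opt8, Opt9, Opt10) are each worse than Opt7 on at least one objective.

Opt4, Opt6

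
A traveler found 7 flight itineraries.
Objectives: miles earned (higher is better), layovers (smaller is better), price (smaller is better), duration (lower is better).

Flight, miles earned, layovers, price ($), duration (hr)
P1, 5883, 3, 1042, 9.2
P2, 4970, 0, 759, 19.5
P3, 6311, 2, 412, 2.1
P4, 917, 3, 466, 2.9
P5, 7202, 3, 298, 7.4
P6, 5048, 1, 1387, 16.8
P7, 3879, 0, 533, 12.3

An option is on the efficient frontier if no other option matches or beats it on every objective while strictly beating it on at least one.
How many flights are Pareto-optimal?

5

P1: dominated by P3 (miles earned 6311≥5883, layovers 2≤3, price 412≤1042, duration 2.1≤9.2).
P2: not dominated.
P3: not dominated (best duration).
P4: dominated by P3 (miles earned 6311≥917, layovers 2≤3, price 412≤466, duration 2.1≤2.9).
P5: not dominated (best miles earned).
P6: not dominated.
P7: not dominated.
Pareto-optimal: P2, P3, P5, P6, P7 → 5.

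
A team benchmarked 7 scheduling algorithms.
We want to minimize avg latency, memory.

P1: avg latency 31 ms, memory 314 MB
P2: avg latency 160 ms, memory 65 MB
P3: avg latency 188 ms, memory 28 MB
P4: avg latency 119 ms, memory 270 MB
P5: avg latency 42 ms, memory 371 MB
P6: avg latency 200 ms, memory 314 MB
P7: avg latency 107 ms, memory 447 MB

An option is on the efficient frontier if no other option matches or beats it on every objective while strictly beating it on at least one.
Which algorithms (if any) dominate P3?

P1: worse on memory (314 vs 28).
P2: worse on memory (65 vs 28).
P4: worse on memory (270 vs 28).
P5: worse on memory (371 vs 28).
P6: worse on avg latency (200 vs 188).
P7: worse on memory (447 vs 28).
No option dominates P3.

none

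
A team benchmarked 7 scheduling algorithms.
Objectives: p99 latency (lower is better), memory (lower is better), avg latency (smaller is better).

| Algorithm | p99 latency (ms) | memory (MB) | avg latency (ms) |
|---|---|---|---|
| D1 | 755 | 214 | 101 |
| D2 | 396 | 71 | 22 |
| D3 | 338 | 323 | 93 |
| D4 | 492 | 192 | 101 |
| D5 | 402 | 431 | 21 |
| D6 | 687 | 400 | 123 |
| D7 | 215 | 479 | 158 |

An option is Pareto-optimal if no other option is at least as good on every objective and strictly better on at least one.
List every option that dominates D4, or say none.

D2: p99 latency 396≤492, memory 71≤192, avg latency 22≤101 — dominates D4.
Others (D1, D3, D5, D6, D7) are each worse than D4 on at least one objective.

D2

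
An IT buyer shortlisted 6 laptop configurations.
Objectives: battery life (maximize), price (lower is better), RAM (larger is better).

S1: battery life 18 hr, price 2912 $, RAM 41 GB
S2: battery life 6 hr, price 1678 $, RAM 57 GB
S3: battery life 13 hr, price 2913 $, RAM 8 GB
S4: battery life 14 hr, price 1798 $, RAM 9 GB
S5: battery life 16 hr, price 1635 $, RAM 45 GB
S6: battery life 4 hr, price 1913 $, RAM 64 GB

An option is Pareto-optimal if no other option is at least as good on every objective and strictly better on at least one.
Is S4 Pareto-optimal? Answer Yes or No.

S5 vs S4: battery life 16≥14, price 1635≤1798, RAM 45≥9 — S5 is at least as good on every objective and strictly better on at least one, so S5 dominates S4.

No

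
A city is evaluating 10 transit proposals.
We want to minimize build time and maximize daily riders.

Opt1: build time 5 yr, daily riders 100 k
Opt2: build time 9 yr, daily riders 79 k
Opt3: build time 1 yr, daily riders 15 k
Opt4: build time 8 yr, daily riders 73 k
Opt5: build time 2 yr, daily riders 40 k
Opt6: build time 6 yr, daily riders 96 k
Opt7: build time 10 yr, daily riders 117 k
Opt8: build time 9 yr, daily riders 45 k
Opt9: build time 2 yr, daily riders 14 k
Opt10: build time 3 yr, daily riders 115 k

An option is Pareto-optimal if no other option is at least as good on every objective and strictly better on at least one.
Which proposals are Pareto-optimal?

Opt1: dominated by Opt10 (build time 3≤5, daily riders 115≥100).
Opt2: dominated by Opt1 (build time 5≤9, daily riders 100≥79).
Opt3: not dominated (best build time).
Opt4: dominated by Opt1 (build time 5≤8, daily riders 100≥73).
Opt5: not dominated.
Opt6: dominated by Opt1 (build time 5≤6, daily riders 100≥96).
Opt7: not dominated (best daily riders).
Opt8: dominated by Opt1 (build time 5≤9, daily riders 100≥45).
Opt9: dominated by Opt3 (build time 1≤2, daily riders 15≥14).
Opt10: not dominated.

Opt3, Opt5, Opt7, Opt10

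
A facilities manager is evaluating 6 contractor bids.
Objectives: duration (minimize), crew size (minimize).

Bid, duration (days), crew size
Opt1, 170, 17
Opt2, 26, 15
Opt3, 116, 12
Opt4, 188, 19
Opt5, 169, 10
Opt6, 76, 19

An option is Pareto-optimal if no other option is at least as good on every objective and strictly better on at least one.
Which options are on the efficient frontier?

Opt1: dominated by Opt2 (duration 26≤170, crew size 15≤17).
Opt2: not dominated (best duration).
Opt3: not dominated.
Opt4: dominated by Opt1 (duration 170≤188, crew size 17≤19).
Opt5: not dominated (best crew size).
Opt6: dominated by Opt2 (duration 26≤76, crew size 15≤19).

Opt2, Opt3, Opt5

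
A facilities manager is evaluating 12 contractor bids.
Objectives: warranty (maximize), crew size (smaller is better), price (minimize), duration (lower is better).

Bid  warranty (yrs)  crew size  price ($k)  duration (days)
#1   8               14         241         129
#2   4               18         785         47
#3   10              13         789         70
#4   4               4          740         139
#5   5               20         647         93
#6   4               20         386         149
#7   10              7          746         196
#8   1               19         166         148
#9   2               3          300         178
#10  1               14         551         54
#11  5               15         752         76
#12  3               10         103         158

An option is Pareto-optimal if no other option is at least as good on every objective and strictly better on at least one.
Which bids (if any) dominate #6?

#1: warranty 8≥4, crew size 14≤20, price 241≤386, duration 129≤149 — dominates #6.
Others (#2, #3, #4, #5, #7, #8, #9, #10, #11, #12) are each worse than #6 on at least one objective.

#1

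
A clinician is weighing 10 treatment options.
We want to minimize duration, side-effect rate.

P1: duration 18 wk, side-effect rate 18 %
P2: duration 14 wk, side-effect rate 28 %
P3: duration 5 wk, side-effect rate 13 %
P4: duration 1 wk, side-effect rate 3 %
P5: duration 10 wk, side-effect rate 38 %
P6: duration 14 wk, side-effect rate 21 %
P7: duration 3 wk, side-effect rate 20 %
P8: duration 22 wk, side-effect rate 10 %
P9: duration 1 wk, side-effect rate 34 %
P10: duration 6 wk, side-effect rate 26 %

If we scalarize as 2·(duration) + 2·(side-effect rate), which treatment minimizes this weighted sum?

P4

P1: 2·18 + 2·18 = 72
P2: 2·14 + 2·28 = 84
P3: 2·5 + 2·13 = 36
P4: 2·1 + 2·3 = 8
P5: 2·10 + 2·38 = 96
P6: 2·14 + 2·21 = 70
P7: 2·3 + 2·20 = 46
P8: 2·22 + 2·10 = 64
P9: 2·1 + 2·34 = 70
P10: 2·6 + 2·26 = 64
Lowest: P4 at 8.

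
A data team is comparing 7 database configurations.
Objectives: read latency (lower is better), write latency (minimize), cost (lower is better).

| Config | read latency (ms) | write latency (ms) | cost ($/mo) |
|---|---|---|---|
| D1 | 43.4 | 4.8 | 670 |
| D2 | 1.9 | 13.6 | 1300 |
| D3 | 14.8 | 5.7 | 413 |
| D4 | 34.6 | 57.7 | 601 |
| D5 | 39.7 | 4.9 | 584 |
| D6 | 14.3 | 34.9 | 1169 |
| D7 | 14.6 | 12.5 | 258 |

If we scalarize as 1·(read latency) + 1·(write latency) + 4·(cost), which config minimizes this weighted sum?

D7

D1: 1·43.4 + 1·4.8 + 4·670 = 2728.2
D2: 1·1.9 + 1·13.6 + 4·1300 = 5215.5
D3: 1·14.8 + 1·5.7 + 4·413 = 1672.5
D4: 1·34.6 + 1·57.7 + 4·601 = 2496.3
D5: 1·39.7 + 1·4.9 + 4·584 = 2380.6
D6: 1·14.3 + 1·34.9 + 4·1169 = 4725.2
D7: 1·14.6 + 1·12.5 + 4·258 = 1059.1
Lowest: D7 at 1059.1.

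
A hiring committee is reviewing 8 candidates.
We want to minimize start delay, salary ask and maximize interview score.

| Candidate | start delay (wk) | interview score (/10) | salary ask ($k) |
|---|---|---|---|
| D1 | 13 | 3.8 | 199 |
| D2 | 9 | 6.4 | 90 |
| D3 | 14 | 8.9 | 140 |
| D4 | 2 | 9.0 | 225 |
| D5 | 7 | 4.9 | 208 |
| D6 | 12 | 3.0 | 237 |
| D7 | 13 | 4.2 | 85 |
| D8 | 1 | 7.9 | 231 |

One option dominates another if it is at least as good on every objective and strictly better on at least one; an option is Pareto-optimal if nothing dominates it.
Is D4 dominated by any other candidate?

D1: worse on start delay (13 vs 2).
D2: worse on start delay (9 vs 2).
D3: worse on start delay (14 vs 2).
D5: worse on start delay (7 vs 2).
D6: worse on start delay (12 vs 2).
D7: worse on start delay (13 vs 2).
D8: worse on interview score (7.9 vs 9.0).
No option is at least as good as D4 on every objective and strictly better on one.

No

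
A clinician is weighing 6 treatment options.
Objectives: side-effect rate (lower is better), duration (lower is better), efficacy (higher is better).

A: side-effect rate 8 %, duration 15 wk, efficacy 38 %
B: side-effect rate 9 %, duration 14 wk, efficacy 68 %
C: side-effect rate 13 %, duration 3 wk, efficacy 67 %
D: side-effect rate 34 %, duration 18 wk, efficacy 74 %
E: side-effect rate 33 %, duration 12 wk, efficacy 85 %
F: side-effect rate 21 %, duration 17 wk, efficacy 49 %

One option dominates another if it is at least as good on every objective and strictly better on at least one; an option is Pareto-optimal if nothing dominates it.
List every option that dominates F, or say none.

B, C

B: side-effect rate 9≤21, duration 14≤17, efficacy 68≥49 — dominates F.
C: side-effect rate 13≤21, duration 3≤17, efficacy 67≥49 — dominates F.
Others (A, D, E) are each worse than F on at least one objective.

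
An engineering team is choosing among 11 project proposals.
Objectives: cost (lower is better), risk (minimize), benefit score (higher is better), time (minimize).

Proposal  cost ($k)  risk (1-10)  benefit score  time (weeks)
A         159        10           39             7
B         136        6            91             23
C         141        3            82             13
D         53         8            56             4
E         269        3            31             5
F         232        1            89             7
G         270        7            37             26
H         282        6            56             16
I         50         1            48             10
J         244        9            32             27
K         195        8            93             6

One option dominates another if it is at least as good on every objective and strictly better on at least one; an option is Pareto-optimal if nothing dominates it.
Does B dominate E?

B vs E: B is worse on risk (6 vs 3), so it does not dominate E.

No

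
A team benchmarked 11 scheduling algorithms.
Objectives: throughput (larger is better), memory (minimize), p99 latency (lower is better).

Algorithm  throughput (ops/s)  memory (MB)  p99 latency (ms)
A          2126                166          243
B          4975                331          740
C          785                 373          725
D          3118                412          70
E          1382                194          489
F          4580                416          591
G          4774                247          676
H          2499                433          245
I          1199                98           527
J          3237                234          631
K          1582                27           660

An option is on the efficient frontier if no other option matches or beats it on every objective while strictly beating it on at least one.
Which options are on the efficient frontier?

A: not dominated.
B: not dominated (best throughput).
C: dominated by A (throughput 2126≥785, memory 166≤373, p99 latency 243≤725).
D: not dominated (best p99 latency).
E: dominated by A (throughput 2126≥1382, memory 166≤194, p99 latency 243≤489).
F: not dominated.
G: not dominated.
H: dominated by D (throughput 3118≥2499, memory 412≤433, p99 latency 70≤245).
I: not dominated.
J: not dominated.
K: not dominated (best memory).

A, B, D, F, G, I, J, K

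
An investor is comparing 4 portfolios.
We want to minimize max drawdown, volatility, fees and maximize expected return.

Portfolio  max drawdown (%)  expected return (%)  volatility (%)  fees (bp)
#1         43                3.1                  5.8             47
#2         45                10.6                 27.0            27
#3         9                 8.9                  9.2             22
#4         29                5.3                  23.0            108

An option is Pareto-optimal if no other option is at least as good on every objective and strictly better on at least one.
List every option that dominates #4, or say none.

#3

#3: max drawdown 9≤29, expected return 8.9≥5.3, volatility 9.2≤23.0, fees 22≤108 — dominates #4.
Others (#1, #2) are each worse than #4 on at least one objective.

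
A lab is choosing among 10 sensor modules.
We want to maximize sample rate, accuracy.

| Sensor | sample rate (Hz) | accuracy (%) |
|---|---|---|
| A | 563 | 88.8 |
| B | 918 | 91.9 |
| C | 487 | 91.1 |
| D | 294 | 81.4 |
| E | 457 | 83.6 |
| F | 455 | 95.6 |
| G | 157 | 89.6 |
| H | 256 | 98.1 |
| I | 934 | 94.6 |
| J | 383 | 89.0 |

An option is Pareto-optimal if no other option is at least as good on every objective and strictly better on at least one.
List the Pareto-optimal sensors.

A: dominated by B (sample rate 918≥563, accuracy 91.9≥88.8).
B: dominated by I (sample rate 934≥918, accuracy 94.6≥91.9).
C: dominated by B (sample rate 918≥487, accuracy 91.9≥91.1).
D: dominated by A (sample rate 563≥294, accuracy 88.8≥81.4).
E: dominated by A (sample rate 563≥457, accuracy 88.8≥83.6).
F: not dominated.
G: dominated by B (sample rate 918≥157, accuracy 91.9≥89.6).
H: not dominated (best accuracy).
I: not dominated (best sample rate).
J: dominated by B (sample rate 918≥383, accuracy 91.9≥89.0).

F, H, I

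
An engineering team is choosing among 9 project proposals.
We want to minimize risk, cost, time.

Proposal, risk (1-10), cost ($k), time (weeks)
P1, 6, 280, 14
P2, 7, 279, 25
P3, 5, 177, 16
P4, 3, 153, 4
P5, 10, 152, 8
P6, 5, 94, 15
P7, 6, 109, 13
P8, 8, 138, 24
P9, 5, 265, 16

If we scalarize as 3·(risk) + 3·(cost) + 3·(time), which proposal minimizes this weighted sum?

P1: 3·6 + 3·280 + 3·14 = 900
P2: 3·7 + 3·279 + 3·25 = 933
P3: 3·5 + 3·177 + 3·16 = 594
P4: 3·3 + 3·153 + 3·4 = 480
P5: 3·10 + 3·152 + 3·8 = 510
P6: 3·5 + 3·94 + 3·15 = 342
P7: 3·6 + 3·109 + 3·13 = 384
P8: 3·8 + 3·138 + 3·24 = 510
P9: 3·5 + 3·265 + 3·16 = 858
Lowest: P6 at 342.

P6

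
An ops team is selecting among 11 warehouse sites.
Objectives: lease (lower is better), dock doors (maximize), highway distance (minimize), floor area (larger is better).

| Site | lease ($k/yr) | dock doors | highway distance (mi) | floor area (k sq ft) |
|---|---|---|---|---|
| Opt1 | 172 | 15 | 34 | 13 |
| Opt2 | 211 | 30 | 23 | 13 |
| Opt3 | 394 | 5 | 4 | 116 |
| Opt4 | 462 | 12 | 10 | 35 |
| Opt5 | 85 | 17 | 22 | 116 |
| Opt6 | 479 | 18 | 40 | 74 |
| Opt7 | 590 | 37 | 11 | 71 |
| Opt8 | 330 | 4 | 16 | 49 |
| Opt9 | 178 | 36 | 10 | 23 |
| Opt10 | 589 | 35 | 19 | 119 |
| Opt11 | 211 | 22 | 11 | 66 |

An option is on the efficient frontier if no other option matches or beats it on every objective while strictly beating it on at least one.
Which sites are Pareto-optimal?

Opt1: dominated by Opt5 (lease 85≤172, dock doors 17≥15, highway distance 22≤34, floor area 116≥13).
Opt2: dominated by Opt9 (lease 178≤211, dock doors 36≥30, highway distance 10≤23, floor area 23≥13).
Opt3: not dominated (best highway distance).
Opt4: not dominated.
Opt5: not dominated (best lease).
Opt6: not dominated.
Opt7: not dominated (best dock doors).
Opt8: dominated by Opt11 (lease 211≤330, dock doors 22≥4, highway distance 11≤16, floor area 66≥49).
Opt9: not dominated.
Opt10: not dominated (best floor area).
Opt11: not dominated.

Opt3, Opt4, Opt5, Opt6, Opt7, Opt9, Opt10, Opt11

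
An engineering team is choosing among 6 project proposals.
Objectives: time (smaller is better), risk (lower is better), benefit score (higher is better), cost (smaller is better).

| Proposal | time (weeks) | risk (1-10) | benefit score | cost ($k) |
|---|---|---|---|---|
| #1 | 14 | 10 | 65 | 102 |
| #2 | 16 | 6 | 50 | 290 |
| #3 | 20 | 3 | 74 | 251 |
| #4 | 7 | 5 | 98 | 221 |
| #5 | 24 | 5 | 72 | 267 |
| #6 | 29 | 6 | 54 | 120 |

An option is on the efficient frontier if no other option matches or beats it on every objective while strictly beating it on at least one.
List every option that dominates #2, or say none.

#4

#4: time 7≤16, risk 5≤6, benefit score 98≥50, cost 221≤290 — dominates #2.
Others (#1, #3, #5, #6) are each worse than #2 on at least one objective.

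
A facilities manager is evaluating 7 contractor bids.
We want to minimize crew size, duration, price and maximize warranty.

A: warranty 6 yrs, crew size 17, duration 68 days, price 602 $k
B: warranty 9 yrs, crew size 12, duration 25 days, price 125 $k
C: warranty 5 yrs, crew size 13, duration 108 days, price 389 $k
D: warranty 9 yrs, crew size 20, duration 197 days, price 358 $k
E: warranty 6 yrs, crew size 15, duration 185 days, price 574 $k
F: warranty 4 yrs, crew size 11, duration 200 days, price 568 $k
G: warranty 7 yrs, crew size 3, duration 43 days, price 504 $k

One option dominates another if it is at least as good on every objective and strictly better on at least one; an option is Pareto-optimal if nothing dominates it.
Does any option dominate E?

Yes

B vs E: warranty 9≥6, crew size 12≤15, duration 25≤185, price 125≤574 — B is at least as good on every objective and strictly better on at least one, so B dominates E.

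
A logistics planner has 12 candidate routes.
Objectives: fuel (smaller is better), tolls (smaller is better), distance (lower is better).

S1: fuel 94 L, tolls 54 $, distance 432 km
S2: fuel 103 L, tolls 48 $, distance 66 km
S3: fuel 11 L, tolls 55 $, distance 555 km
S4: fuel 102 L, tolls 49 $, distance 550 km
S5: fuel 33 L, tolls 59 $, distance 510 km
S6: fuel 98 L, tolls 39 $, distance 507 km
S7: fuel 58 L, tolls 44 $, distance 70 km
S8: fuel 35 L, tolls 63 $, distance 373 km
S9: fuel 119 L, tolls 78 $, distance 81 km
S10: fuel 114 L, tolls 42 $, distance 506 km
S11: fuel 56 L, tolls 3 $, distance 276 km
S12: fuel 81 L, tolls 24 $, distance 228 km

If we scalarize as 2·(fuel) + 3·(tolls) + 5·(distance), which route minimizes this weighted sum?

S7

S1: 2·94 + 3·54 + 5·432 = 2510
S2: 2·103 + 3·48 + 5·66 = 680
S3: 2·11 + 3·55 + 5·555 = 2962
S4: 2·102 + 3·49 + 5·550 = 3101
S5: 2·33 + 3·59 + 5·510 = 2793
S6: 2·98 + 3·39 + 5·507 = 2848
S7: 2·58 + 3·44 + 5·70 = 598
S8: 2·35 + 3·63 + 5·373 = 2124
S9: 2·119 + 3·78 + 5·81 = 877
S10: 2·114 + 3·42 + 5·506 = 2884
S11: 2·56 + 3·3 + 5·276 = 1501
S12: 2·81 + 3·24 + 5·228 = 1374
Lowest: S7 at 598.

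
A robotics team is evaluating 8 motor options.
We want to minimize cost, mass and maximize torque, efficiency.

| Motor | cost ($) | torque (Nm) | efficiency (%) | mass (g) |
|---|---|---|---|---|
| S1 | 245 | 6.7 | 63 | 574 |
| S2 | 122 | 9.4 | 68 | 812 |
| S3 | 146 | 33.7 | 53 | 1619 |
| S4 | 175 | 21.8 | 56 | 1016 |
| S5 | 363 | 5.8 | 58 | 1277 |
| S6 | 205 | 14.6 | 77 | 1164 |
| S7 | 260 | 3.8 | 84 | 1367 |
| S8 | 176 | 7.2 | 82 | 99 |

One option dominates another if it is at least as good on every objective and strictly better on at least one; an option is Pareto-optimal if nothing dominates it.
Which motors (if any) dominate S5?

S1, S2, S6, S8

S1: cost 245≤363, torque 6.7≥5.8, efficiency 63≥58, mass 574≤1277 — dominates S5.
S2: cost 122≤363, torque 9.4≥5.8, efficiency 68≥58, mass 812≤1277 — dominates S5.
S6: cost 205≤363, torque 14.6≥5.8, efficiency 77≥58, mass 1164≤1277 — dominates S5.
S8: cost 176≤363, torque 7.2≥5.8, efficiency 82≥58, mass 99≤1277 — dominates S5.
Others (S3, S4, S7) are each worse than S5 on at least one objective.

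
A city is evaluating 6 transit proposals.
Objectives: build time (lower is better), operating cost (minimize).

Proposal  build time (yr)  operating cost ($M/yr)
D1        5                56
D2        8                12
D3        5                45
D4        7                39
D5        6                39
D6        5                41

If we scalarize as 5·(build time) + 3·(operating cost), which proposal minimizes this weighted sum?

D1: 5·5 + 3·56 = 193
D2: 5·8 + 3·12 = 76
D3: 5·5 + 3·45 = 160
D4: 5·7 + 3·39 = 152
D5: 5·6 + 3·39 = 147
D6: 5·5 + 3·41 = 148
Lowest: D2 at 76.

D2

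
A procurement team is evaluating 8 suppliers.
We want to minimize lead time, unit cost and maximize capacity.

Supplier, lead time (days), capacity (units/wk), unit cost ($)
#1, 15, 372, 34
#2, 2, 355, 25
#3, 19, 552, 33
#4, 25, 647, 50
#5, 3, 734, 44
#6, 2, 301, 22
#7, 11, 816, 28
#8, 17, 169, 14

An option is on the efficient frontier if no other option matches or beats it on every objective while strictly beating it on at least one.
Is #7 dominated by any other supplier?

#1: worse on lead time (15 vs 11).
#2: worse on capacity (355 vs 816).
#3: worse on lead time (19 vs 11).
#4: worse on lead time (25 vs 11).
#5: worse on capacity (734 vs 816).
#6: worse on capacity (301 vs 816).
#8: worse on lead time (17 vs 11).
No option is at least as good as #7 on every objective and strictly better on one.

No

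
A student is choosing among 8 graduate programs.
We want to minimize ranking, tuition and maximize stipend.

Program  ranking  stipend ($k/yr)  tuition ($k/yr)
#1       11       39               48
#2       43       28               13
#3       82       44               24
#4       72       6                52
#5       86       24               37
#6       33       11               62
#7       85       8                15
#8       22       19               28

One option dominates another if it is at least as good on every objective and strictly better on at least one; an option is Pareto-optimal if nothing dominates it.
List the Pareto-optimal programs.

#1: not dominated (best ranking).
#2: not dominated (best tuition).
#3: not dominated (best stipend).
#4: dominated by #1 (ranking 11≤72, stipend 39≥6, tuition 48≤52).
#5: dominated by #2 (ranking 43≤86, stipend 28≥24, tuition 13≤37).
#6: dominated by #1 (ranking 11≤33, stipend 39≥11, tuition 48≤62).
#7: dominated by #2 (ranking 43≤85, stipend 28≥8, tuition 13≤15).
#8: not dominated.

#1, #2, #3, #8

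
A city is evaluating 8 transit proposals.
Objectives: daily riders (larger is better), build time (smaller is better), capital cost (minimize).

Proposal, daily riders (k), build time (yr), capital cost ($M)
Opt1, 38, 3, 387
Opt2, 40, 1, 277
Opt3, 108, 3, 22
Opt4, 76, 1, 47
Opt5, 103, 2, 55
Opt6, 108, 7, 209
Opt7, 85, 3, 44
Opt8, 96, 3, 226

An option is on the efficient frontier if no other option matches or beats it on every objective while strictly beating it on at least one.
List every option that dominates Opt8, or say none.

Opt3, Opt5

Opt3: daily riders 108≥96, build time 3≤3, capital cost 22≤226 — dominates Opt8.
Opt5: daily riders 103≥96, build time 2≤3, capital cost 55≤226 — dominates Opt8.
Others (Opt1, Opt2, Opt4, Opt6, Opt7) are each worse than Opt8 on at least one objective.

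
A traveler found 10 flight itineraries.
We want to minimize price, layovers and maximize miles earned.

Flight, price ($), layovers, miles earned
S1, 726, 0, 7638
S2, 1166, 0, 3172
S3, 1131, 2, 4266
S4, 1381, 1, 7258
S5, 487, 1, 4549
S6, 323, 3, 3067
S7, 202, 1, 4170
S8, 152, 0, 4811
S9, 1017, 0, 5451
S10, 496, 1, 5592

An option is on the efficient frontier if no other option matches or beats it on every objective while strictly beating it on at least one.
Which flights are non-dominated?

S1, S8, S10

S1: not dominated (best miles earned).
S2: dominated by S1 (price 726≤1166, layovers 0≤0, miles earned 7638≥3172).
S3: dominated by S1 (price 726≤1131, layovers 0≤2, miles earned 7638≥4266).
S4: dominated by S1 (price 726≤1381, layovers 0≤1, miles earned 7638≥7258).
S5: dominated by S8 (price 152≤487, layovers 0≤1, miles earned 4811≥4549).
S6: dominated by S7 (price 202≤323, layovers 1≤3, miles earned 4170≥3067).
S7: dominated by S8 (price 152≤202, layovers 0≤1, miles earned 4811≥4170).
S8: not dominated (best price).
S9: dominated by S1 (price 726≤1017, layovers 0≤0, miles earned 7638≥5451).
S10: not dominated.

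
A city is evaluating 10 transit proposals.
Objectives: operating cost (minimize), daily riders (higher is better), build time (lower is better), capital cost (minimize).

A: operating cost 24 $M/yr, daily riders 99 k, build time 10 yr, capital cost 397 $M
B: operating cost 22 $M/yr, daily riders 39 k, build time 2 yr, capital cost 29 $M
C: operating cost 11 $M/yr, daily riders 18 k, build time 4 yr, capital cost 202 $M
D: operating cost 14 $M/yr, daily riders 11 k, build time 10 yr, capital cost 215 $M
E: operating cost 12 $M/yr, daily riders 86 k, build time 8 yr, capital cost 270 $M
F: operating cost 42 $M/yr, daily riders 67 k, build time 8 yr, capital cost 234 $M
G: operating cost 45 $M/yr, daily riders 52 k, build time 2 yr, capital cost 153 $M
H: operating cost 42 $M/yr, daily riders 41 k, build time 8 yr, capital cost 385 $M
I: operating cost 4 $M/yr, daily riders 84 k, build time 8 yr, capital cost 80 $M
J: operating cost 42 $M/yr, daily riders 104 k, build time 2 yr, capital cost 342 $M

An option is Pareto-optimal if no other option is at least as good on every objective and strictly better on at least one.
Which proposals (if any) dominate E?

none

A: worse on operating cost (24 vs 12).
B: worse on operating cost (22 vs 12).
C: worse on daily riders (18 vs 86).
D: worse on operating cost (14 vs 12).
F: worse on operating cost (42 vs 12).
G: worse on operating cost (45 vs 12).
H: worse on operating cost (42 vs 12).
I: worse on daily riders (84 vs 86).
J: worse on operating cost (42 vs 12).
No option dominates E.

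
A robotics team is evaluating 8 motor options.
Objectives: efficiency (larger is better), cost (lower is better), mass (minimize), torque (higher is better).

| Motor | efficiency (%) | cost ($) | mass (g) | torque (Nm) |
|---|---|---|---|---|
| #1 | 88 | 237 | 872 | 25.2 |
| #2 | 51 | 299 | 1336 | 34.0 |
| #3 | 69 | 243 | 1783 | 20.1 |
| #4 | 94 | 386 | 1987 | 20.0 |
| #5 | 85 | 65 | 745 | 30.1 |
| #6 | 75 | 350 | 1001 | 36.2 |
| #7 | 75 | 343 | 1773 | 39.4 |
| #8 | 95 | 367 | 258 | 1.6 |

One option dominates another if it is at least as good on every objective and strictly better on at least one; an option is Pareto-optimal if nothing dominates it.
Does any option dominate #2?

#1: worse on torque (25.2 vs 34.0).
#3: worse on mass (1783 vs 1336).
#4: worse on cost (386 vs 299).
#5: worse on torque (30.1 vs 34.0).
#6: worse on cost (350 vs 299).
#7: worse on cost (343 vs 299).
#8: worse on cost (367 vs 299).
No option is at least as good as #2 on every objective and strictly better on one.

No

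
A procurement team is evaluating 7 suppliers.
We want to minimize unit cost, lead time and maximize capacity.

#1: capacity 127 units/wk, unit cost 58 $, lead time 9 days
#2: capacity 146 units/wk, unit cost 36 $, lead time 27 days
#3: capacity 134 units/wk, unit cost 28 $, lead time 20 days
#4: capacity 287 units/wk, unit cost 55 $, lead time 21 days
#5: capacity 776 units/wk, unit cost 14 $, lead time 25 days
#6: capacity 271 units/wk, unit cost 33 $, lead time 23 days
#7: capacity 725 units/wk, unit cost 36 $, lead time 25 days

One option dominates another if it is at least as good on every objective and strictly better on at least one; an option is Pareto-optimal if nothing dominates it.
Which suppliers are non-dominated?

#1, #3, #4, #5, #6

#1: not dominated (best lead time).
#2: dominated by #5 (capacity 776≥146, unit cost 14≤36, lead time 25≤27).
#3: not dominated.
#4: not dominated.
#5: not dominated (best capacity).
#6: not dominated.
#7: dominated by #5 (capacity 776≥725, unit cost 14≤36, lead time 25≤25).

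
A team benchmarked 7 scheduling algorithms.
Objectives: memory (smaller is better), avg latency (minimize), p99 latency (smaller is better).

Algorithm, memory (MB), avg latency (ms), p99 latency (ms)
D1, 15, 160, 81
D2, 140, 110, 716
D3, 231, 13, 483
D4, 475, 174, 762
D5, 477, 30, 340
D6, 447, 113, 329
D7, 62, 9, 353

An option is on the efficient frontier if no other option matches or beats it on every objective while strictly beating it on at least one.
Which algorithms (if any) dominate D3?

D7

D7: memory 62≤231, avg latency 9≤13, p99 latency 353≤483 — dominates D3.
Others (D1, D2, D4, D5, D6) are each worse than D3 on at least one objective.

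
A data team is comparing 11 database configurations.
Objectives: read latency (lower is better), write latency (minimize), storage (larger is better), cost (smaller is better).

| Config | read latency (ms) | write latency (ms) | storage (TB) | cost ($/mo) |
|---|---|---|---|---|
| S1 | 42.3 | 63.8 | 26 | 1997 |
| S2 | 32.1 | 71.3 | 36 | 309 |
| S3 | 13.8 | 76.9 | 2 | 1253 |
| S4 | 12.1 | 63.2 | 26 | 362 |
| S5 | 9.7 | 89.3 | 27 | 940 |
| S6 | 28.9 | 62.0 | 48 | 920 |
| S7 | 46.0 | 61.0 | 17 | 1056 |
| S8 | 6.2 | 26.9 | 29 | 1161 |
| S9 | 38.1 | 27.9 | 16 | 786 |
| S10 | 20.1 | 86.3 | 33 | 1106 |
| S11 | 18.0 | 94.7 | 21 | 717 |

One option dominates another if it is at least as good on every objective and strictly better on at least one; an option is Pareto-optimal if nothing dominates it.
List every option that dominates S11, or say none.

S4

S4: read latency 12.1≤18.0, write latency 63.2≤94.7, storage 26≥21, cost 362≤717 — dominates S11.
Others (S1, S2, S3, S5, S6, S7, S8, S9, S10) are each worse than S11 on at least one objective.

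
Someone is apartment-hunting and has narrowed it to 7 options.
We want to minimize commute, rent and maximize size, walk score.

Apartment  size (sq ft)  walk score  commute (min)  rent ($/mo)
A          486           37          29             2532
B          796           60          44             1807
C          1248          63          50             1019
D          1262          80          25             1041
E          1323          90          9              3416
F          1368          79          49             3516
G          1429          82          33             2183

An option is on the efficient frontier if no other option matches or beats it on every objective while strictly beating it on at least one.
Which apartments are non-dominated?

C, D, E, G

A: dominated by D (size 1262≥486, walk score 80≥37, commute 25≤29, rent 1041≤2532).
B: dominated by D (size 1262≥796, walk score 80≥60, commute 25≤44, rent 1041≤1807).
C: not dominated (best rent).
D: not dominated.
E: not dominated (best walk score).
F: dominated by G (size 1429≥1368, walk score 82≥79, commute 33≤49, rent 2183≤3516).
G: not dominated (best size).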